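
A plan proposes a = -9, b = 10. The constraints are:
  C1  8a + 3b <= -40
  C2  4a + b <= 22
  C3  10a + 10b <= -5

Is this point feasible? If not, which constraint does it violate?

not feasible — violates C3

Constraint C3: 10a + 10b = 10, which is not ≤ -5. All other constraints are satisfied.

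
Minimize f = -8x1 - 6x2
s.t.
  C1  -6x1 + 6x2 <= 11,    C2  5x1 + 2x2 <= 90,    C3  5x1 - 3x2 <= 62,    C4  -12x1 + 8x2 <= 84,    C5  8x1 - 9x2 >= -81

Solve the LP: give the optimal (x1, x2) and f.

x1 = 37/3, x2 = 85/6, minimum f = -551/3

Corner points and f = -8x1 - 6x2:
  (37/3, 85/6) → f = -551/3
  (-52/3, -31/2) → f = 695/3
  (394/25, 28/5) → f = -3992/25
The feasible region is unbounded (it extends along (-2, -3), (-3, -5)), but f strictly increases along every unbounded feasible direction, so there is no improving ray and the minimum is attained at a vertex.

The binding constraints are -6x1 + 6x2 = 11 and 5x1 + 2x2 = 90.
Solving simultaneously gives x1 = 37/3, x2 = 85/6.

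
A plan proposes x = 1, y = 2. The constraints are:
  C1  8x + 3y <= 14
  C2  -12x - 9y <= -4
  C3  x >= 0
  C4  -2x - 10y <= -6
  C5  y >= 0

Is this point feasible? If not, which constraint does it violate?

feasible

C1: 14 ≤ 14 ✓
C2: -30 ≤ -4 ✓
C3: 1 ≥ 0 ✓
C4: -22 ≤ -6 ✓
C5: 2 ≥ 0 ✓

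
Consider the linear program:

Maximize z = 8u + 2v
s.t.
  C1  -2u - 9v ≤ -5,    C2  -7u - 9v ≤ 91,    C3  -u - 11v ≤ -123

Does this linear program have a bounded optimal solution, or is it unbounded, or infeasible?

unbounded

From the feasible point (-31, 14), moving in the direction (11, -1) keeps every constraint satisfied while z increases without bound.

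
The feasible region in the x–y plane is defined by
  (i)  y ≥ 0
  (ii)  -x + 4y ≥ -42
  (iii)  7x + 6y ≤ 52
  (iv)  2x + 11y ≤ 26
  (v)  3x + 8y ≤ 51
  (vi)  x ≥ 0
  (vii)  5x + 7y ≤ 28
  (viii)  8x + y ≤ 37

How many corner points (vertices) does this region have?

The feasible vertices (each the meet of two boundaries and inside every other half-plane) are:
  (0, 0)
  (37/8, 0)
  (0, 26/11)
  (126/41, 74/41)
  (77/17, 13/17)

5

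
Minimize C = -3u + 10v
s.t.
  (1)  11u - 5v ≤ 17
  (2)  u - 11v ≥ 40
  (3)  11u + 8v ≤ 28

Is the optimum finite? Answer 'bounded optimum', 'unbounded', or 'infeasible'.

From the feasible point (-13/116, -423/116), moving in the direction (-5, -11) keeps every constraint satisfied while C decreases without bound.

unbounded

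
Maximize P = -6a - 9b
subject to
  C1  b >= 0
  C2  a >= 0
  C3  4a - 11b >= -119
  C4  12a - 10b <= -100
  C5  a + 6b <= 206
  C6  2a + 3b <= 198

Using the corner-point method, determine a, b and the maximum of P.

a = 0, b = 10, maximum P = -90

Vertices and P = -6a - 9b:
  (0, 119/11) → P = -1071/11
  (0, 10) → P = -90
  (45/46, 257/23) → P = -2448/23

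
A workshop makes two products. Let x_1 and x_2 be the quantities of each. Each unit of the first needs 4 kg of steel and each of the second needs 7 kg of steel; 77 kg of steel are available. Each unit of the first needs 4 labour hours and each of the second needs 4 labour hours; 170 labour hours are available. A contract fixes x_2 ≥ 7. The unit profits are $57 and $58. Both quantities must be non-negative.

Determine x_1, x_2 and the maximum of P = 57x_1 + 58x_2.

x_1 = 7, x_2 = 7, maximum P = 805

Feasible corners and P = 57x_1 + 58x_2:
  (0, 11) → P = 638
  (0, 7) → P = 406
  (7, 7) → P = 805

At the optimal vertex, 4x_1 + 7x_2 = 77 and x_2 = 7.
Solving simultaneously gives x_1 = 7, x_2 = 7.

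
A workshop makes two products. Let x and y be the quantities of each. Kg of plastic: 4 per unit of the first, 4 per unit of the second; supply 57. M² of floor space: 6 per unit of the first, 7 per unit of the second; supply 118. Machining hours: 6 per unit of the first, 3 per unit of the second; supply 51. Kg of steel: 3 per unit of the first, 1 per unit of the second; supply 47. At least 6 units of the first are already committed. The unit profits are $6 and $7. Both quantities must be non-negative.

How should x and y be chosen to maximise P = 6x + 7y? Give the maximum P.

Extreme points and P = 6x + 7y:
  (17/2, 0) → P = 51
  (6, 0) → P = 36
  (6, 5) → P = 71

The optimum lies where 6x + 3y = 51 and x = 6.
Solving simultaneously gives x = 6, y = 5.

x = 6, y = 5, maximum P = 71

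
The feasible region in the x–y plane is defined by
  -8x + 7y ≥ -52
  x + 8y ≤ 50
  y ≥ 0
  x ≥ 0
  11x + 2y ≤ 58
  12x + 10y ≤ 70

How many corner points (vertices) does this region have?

5

The feasible vertices (each the meet of two boundaries and inside every other half-plane) are:
  (0, 25/4)
  (30/43, 265/43)
  (0, 0)
  (58/11, 0)
  (220/43, 37/43)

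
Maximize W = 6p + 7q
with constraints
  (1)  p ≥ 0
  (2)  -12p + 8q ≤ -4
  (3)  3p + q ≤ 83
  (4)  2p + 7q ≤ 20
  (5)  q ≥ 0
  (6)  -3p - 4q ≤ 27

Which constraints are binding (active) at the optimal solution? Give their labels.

(4) and (5)

Extreme points and W = 6p + 7q:
  (47/25, 58/25) → W = 688/25
  (1/3, 0) → W = 2
  (10, 0) → W = 60

The maximum is at (10, 0). Substituting into each constraint, equality holds for (4) and (5); the remaining constraints have slack.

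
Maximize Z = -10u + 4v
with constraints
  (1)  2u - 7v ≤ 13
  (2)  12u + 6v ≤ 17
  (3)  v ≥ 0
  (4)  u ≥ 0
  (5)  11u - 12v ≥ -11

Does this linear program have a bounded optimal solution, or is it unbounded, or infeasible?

bounded optimum

Feasible corners and Z = -10u + 4v:
  (17/12, 0) → Z = -85/6
  (23/35, 319/210) → Z = -52/105
  (0, 0) → Z = 0
  (0, 11/12) → Z = 11/3
The feasible region has finitely many vertices and no improving ray; the maximum is 11/3 at (0, 11/12).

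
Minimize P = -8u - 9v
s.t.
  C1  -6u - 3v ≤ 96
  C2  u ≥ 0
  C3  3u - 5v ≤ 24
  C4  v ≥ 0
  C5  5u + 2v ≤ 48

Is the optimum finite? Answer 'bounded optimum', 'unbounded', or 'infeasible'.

bounded optimum

Feasible corners and P = -8u - 9v:
  (0, 0) → P = 0
  (0, 24) → P = -216
  (8, 0) → P = -64
  (288/31, 24/31) → P = -2520/31
The feasible region has finitely many vertices and no improving ray; the minimum is -216 at (0, 24).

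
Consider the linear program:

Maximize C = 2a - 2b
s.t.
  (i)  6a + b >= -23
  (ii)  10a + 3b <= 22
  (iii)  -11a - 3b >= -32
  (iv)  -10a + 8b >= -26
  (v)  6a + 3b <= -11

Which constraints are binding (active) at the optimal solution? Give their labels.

(i) and (iv)

Vertices and C = 2a - 2b:
  (-79/29, -193/29) → C = 228/29
  (-29/6, 6) → C = -65/3
  (-5/39, -133/39) → C = 256/39

The maximum is at (-79/29, -193/29). Substituting into each constraint, equality holds for (i) and (iv); the remaining constraints have slack.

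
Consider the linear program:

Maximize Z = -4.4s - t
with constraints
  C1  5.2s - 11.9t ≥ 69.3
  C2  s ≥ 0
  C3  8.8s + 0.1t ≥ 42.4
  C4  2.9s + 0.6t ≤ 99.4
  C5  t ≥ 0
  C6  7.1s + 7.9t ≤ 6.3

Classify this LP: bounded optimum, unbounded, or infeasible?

infeasible

The boundaries 5.2s - 11.9t = 69.3 and 8.8s + 0.1t = 42.4 meet at (51149/10524, -9734/2631), but that point violates t ≥ 0. Every candidate vertex is excluded by some other constraint, so the feasible region is empty.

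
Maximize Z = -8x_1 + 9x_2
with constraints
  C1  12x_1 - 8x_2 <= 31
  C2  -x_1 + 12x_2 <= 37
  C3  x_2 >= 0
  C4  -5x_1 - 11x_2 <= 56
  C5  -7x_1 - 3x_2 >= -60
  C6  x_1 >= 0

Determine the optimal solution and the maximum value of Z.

The binding constraints are -x_1 + 12x_2 = 37 and x_1 = 0.
Solving simultaneously gives x_1 = 0, x_2 = 37/12.

x_1 = 0, x_2 = 37/12, maximum Z = 111/4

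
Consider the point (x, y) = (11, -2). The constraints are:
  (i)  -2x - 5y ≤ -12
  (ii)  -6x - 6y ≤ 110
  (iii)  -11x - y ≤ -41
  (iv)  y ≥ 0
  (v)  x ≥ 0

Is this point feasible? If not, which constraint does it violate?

Constraint (iv): y = -2, which is not ≥ 0. All other constraints are satisfied.

not feasible — violates (iv)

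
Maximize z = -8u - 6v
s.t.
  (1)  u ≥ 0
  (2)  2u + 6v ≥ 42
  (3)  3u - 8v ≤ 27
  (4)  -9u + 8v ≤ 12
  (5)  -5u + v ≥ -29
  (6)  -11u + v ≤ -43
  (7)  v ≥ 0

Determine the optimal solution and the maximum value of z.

Corner points and z = -8u - 6v:
  (27/4, 19/4) → z = -165/2
  (75/17, 94/17) → z = -1164/17
  (244/31, 321/31) → z = -3878/31
  (356/79, 519/79) → z = -5962/79

The binding constraints are 2u + 6v = 42 and -11u + v = -43.
Solving simultaneously gives u = 75/17, v = 94/17.

u = 75/17, v = 94/17, maximum z = -1164/17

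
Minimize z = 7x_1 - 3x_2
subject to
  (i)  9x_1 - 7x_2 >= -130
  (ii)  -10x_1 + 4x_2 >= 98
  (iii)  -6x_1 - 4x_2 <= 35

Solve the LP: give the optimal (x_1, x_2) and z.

x_1 = -255/26, x_2 = 155/26, minimum z = -1125/13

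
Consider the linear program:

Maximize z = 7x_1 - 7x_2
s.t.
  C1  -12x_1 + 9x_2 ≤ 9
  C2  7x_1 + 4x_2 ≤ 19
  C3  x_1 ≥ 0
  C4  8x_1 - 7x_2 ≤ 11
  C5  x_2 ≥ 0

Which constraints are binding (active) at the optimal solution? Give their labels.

C4 and C5

Feasible corners and z = 7x_1 - 7x_2:
  (45/37, 97/37) → z = -364/37
  (0, 1) → z = -7
  (59/27, 25/27) → z = 238/27
  (0, 0) → z = 0
  (11/8, 0) → z = 77/8

The maximum is at (11/8, 0). Substituting into each constraint, equality holds for C4 and C5; the remaining constraints have slack.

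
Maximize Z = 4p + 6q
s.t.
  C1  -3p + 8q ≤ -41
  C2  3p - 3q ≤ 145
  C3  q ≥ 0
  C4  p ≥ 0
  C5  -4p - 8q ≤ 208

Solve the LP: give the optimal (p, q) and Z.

p = 1037/15, q = 104/5, maximum Z = 1204/3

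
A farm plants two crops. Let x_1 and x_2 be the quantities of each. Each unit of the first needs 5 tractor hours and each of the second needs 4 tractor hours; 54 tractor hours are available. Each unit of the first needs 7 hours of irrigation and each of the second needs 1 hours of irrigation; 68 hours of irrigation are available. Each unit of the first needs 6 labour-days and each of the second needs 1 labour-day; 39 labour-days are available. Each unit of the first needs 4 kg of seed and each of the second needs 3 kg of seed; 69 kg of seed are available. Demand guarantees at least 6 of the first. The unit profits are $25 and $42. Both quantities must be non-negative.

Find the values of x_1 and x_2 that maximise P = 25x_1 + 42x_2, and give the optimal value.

x_1 = 6, x_2 = 3, maximum P = 276

Corner points and P = 25x_1 + 42x_2:
  (13/2, 0) → P = 325/2
  (6, 0) → P = 150
  (6, 3) → P = 276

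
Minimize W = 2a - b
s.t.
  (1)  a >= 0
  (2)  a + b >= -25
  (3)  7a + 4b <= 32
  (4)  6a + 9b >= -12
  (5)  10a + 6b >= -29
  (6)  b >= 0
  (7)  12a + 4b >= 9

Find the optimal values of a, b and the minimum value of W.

Corner points and W = 2a - b:
  (0, 8) → W = -8
  (0, 9/4) → W = -9/4
  (32/7, 0) → W = 64/7
  (3/4, 0) → W = 3/2

The binding constraints are a = 0 and 7a + 4b = 32.
Solving simultaneously gives a = 0, b = 8.

a = 0, b = 8, minimum W = -8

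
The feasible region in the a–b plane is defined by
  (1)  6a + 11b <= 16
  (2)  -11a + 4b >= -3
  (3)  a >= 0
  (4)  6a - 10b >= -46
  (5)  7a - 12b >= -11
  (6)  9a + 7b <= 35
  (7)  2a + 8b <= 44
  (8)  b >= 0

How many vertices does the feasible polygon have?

Of the 28 pairwise boundary intersections, those satisfying every inequality are:
  (97/145, 158/145)
  (71/149, 178/149)
  (3/11, 0)
  (0, 11/12)
  (0, 0)

5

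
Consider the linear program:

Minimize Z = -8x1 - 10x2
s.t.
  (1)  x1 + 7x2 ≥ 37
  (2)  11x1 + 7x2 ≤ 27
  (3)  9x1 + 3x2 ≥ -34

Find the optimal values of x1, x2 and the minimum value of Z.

Vertices and Z = -8x1 - 10x2:
  (-1, 38/7) → Z = -324/7
  (-349/60, 367/60) → Z = -439/30
  (-319/30, 617/30) → Z = -603/5

The binding constraints are 11x1 + 7x2 = 27 and 9x1 + 3x2 = -34.
Solving simultaneously gives x1 = -319/30, x2 = 617/30.

x1 = -319/30, x2 = 617/30, minimum Z = -603/5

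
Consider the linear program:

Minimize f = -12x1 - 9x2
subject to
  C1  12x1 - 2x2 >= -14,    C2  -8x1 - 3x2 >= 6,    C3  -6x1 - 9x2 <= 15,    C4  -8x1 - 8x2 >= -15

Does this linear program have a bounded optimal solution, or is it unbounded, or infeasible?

bounded optimum

Feasible corners and f = -12x1 - 9x2:
  (-27/26, 10/13) → f = 72/13
  (-13/10, -4/5) → f = 114/5
  (-1/6, -14/9) → f = 16
The feasible region has finitely many vertices and no improving ray; the minimum is 72/13 at (-27/26, 10/13).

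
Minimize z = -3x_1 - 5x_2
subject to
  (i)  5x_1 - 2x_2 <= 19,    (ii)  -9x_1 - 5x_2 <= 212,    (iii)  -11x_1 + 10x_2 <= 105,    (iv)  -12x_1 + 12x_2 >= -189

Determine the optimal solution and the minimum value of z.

x_1 = 100/7, x_2 = 367/14, minimum z = -2435/14

Feasible corners and z = -3x_1 - 5x_2:
  (100/7, 367/14) → z = -2435/14
  (-25/6, -239/12) → z = 1345/12
  (-529/29, -1387/145) → z = 2974/29
  (-533/56, -1415/56) → z = 4337/28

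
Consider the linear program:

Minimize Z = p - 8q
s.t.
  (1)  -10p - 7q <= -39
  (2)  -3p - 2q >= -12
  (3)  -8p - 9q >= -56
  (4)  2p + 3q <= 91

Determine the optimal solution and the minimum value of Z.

p = -41/34, q = 124/17, minimum Z = -2025/34

Feasible corners and Z = p - 8q:
  (6, -3) → Z = 30
  (-41/34, 124/17) → Z = -2025/34
  (-4/11, 72/11) → Z = -580/11

At the optimal vertex, -10p - 7q = -39 and -8p - 9q = -56.
Solving simultaneously gives p = -41/34, q = 124/17.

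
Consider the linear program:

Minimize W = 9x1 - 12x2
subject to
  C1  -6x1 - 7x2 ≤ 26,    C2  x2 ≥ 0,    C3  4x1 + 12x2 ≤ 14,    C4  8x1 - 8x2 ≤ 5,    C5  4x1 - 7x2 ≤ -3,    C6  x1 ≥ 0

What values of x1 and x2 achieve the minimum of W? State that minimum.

The optimum lies where 4x1 + 12x2 = 14 and x1 = 0.
Solving simultaneously gives x1 = 0, x2 = 7/6.

x1 = 0, x2 = 7/6, minimum W = -14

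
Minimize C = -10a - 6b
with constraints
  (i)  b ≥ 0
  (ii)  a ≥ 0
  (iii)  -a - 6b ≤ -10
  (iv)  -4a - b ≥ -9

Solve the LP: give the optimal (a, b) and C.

a = 0, b = 9, minimum C = -54

Feasible corners and C = -10a - 6b:
  (0, 5/3) → C = -10
  (0, 9) → C = -54
  (44/23, 31/23) → C = -626/23

The optimum lies where a = 0 and -4a - b = -9.
Solving simultaneously gives a = 0, b = 9.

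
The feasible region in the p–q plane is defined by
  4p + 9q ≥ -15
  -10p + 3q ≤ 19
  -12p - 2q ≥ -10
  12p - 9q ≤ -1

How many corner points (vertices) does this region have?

4

The feasible vertices (each the meet of two boundaries and inside every other half-plane) are:
  (-36/17, -37/51)
  (-1, -11/9)
  (-1/7, 41/7)
  (2/3, 1)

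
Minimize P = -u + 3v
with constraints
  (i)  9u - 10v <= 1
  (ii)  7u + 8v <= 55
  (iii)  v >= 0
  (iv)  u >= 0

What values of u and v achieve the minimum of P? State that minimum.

u = 1/9, v = 0, minimum P = -1/9

Extreme points and P = -u + 3v:
  (279/71, 244/71) → P = 453/71
  (1/9, 0) → P = -1/9
  (0, 55/8) → P = 165/8
  (0, 0) → P = 0

The optimum lies where 9u - 10v = 1 and v = 0.
Solving simultaneously gives u = 1/9, v = 0.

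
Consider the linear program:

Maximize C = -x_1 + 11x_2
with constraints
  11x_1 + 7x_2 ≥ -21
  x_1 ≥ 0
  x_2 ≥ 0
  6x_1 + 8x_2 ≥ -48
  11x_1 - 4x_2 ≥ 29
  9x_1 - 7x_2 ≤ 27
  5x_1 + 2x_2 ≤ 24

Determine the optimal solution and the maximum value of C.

x_1 = 11/3, x_2 = 17/6, maximum C = 55/2

Extreme points and C = -x_1 + 11x_2:
  (29/11, 0) → C = -29/11
  (3, 0) → C = -3
  (11/3, 17/6) → C = 55/2
  (222/53, 81/53) → C = 669/53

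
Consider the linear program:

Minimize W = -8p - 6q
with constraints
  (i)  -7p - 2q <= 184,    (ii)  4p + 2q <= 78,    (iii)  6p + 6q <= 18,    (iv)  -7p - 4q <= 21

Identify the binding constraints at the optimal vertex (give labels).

(ii) and (iii)

Vertices and W = -8p - 6q:
  (36, -33) → W = -90
  (177, -315) → W = 474
  (-11, 14) → W = 4

The minimum is at (36, -33). Substituting into each constraint, equality holds for (ii) and (iii); the remaining constraints have slack.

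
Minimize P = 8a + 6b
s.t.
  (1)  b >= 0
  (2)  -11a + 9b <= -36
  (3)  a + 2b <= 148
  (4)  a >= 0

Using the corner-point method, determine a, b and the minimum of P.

Vertices and P = 8a + 6b:
  (36/11, 0) → P = 288/11
  (148, 0) → P = 1184
  (1404/31, 1592/31) → P = 20784/31

a = 36/11, b = 0, minimum P = 288/11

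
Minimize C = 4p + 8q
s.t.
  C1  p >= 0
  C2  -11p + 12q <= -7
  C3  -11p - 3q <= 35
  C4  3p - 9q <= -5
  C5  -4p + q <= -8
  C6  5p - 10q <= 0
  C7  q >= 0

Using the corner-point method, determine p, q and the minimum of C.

p = 7/3, q = 4/3, minimum C = 20

Corner points and C = 4p + 8q:
  (89/37, 60/37) → C = 836/37
  (7/3, 4/3) → C = 20
  (10/3, 5/3) → C = 80/3
The feasible region is unbounded (it extends along (2, 1), (12, 11)), but C strictly increases along every unbounded feasible direction, so there is no improving ray and the minimum is attained at a vertex.

At the optimal vertex, 3p - 9q = -5 and -4p + q = -8.
Solving simultaneously gives p = 7/3, q = 4/3.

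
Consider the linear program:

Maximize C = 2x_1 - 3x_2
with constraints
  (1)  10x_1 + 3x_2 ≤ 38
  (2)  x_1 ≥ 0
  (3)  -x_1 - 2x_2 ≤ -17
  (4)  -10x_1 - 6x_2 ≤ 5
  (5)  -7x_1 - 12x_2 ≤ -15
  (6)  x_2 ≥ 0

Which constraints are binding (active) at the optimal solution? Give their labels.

(1) and (3)

Extreme points and C = 2x_1 - 3x_2:
  (0, 38/3) → C = -38
  (25/17, 132/17) → C = -346/17
  (0, 17/2) → C = -51/2

The maximum is at (25/17, 132/17). Substituting into each constraint, equality holds for (1) and (3); the remaining constraints have slack.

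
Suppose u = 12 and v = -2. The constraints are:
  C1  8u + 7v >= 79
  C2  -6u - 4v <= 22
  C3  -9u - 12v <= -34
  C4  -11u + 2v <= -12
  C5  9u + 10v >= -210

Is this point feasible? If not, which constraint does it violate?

C1: 82 ≥ 79 ✓
C2: -64 ≤ 22 ✓
C3: -84 ≤ -34 ✓
C4: -136 ≤ -12 ✓
C5: 88 ≥ -210 ✓

feasible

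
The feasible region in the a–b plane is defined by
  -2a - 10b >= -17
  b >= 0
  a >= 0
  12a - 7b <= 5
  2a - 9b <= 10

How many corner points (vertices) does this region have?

4

The feasible vertices (each the meet of two boundaries and inside every other half-plane) are:
  (0, 17/10)
  (169/134, 97/67)
  (0, 0)
  (5/12, 0)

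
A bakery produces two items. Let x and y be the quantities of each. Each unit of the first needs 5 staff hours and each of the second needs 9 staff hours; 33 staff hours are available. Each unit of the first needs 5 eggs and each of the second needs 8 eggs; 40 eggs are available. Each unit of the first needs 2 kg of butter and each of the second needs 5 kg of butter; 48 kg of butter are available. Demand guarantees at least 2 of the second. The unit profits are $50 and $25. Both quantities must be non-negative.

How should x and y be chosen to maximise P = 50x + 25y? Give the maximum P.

x = 3, y = 2, maximum P = 200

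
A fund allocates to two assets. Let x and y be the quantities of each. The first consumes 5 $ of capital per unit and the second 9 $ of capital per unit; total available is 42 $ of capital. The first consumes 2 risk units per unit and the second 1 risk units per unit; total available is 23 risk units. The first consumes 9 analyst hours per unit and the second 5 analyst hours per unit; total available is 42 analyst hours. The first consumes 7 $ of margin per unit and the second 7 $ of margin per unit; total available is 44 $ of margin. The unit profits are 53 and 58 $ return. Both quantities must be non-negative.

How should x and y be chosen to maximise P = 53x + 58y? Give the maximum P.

Feasible corners and P = 53x + 58y:
  (0, 0) → P = 0
  (0, 14/3) → P = 812/3
  (14/3, 0) → P = 742/3
  (3, 3) → P = 333

x = 3, y = 3, maximum P = 333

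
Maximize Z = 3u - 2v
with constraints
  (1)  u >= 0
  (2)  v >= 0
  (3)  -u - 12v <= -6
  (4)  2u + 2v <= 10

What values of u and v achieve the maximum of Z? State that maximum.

Corner points and Z = 3u - 2v:
  (0, 1/2) → Z = -1
  (0, 5) → Z = -10
  (54/11, 1/11) → Z = 160/11

The binding constraints are -u - 12v = -6 and 2u + 2v = 10.
Solving simultaneously gives u = 54/11, v = 1/11.

u = 54/11, v = 1/11, maximum Z = 160/11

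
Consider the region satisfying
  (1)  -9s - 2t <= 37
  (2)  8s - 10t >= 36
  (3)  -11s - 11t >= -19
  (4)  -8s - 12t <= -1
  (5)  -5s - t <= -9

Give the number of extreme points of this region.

3

Of the 10 pairwise boundary intersections, those satisfying every inequality are:
  (293/99, -122/99)
  (221/88, -35/22)
  (217/44, -141/44)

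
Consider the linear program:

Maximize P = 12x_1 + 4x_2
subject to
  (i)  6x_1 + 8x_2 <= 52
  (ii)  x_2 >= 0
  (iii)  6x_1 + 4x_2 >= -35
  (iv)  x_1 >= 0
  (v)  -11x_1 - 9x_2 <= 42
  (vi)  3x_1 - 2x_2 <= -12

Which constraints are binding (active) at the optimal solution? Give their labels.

Corner points and P = 12x_1 + 4x_2:
  (0, 13/2) → P = 26
  (2/9, 19/3) → P = 28
  (0, 6) → P = 24

The maximum is at (2/9, 19/3). Substituting into each constraint, equality holds for (i) and (vi); the remaining constraints have slack.

(i) and (vi)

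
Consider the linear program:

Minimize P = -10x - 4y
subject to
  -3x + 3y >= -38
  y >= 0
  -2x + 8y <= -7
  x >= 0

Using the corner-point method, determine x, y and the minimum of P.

x = 283/18, y = 55/18, minimum P = -1525/9

Feasible corners and P = -10x - 4y:
  (38/3, 0) → P = -380/3
  (283/18, 55/18) → P = -1525/9
  (7/2, 0) → P = -35

At the optimal vertex, -3x + 3y = -38 and -2x + 8y = -7.
Solving simultaneously gives x = 283/18, y = 55/18.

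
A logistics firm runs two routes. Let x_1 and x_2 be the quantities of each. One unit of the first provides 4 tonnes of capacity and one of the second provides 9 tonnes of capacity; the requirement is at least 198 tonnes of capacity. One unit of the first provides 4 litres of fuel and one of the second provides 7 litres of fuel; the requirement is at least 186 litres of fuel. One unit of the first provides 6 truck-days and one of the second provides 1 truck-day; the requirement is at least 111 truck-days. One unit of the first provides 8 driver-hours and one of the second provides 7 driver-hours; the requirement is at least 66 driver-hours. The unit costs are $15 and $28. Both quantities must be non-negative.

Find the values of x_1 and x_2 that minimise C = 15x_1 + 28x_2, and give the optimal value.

The feasible region is unbounded (it extends along (0, 1), (1, 0)), but C strictly increases along every unbounded feasible direction, so there is no improving ray and the minimum is attained at a vertex.

The optimum lies where 4x_1 + 9x_2 = 198 and 4x_1 + 7x_2 = 186.
Solving simultaneously gives x_1 = 36, x_2 = 6.

x_1 = 36, x_2 = 6, minimum C = 708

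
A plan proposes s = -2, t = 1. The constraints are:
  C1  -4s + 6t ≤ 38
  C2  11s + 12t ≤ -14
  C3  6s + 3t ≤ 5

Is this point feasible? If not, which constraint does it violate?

Constraint C2: 11s + 12t = -10, which is not ≤ -14. All other constraints are satisfied.

not feasible — violates C2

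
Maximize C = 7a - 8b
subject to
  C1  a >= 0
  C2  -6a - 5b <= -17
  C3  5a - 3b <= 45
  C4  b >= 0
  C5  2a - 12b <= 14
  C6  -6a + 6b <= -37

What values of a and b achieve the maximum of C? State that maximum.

Extreme points and C = 7a - 8b:
  (83/9, 10/27) → C = 1663/27
  (53/4, 85/12) → C = 433/12
  (7, 0) → C = 49
  (37/6, 0) → C = 259/6

a = 83/9, b = 10/27, maximum C = 1663/27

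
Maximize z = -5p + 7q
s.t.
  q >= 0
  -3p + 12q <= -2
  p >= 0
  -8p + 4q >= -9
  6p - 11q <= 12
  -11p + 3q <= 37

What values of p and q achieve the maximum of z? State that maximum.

p = 2/3, q = 0, maximum z = -10/3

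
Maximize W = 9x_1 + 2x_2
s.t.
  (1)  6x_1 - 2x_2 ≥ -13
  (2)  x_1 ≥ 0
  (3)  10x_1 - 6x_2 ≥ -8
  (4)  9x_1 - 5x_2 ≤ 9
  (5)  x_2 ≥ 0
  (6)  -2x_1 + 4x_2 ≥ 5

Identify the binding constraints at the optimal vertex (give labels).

(3) and (4)

Corner points and W = 9x_1 + 2x_2:
  (0, 4/3) → W = 8/3
  (0, 5/4) → W = 5/2
  (47/2, 81/2) → W = 585/2
  (61/26, 63/26) → W = 675/26

The maximum is at (47/2, 81/2). Substituting into each constraint, equality holds for (3) and (4); the remaining constraints have slack.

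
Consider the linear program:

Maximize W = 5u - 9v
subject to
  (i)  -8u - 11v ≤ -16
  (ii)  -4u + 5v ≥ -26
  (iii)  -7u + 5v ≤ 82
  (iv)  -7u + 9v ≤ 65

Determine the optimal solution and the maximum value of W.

u = 61/14, v = -12/7, maximum W = 521/14

Feasible corners and W = 5u - 9v:
  (61/14, -12/7) → W = 521/14
  (-571/149, 632/149) → W = -8543/149
  (559, 442) → W = -1183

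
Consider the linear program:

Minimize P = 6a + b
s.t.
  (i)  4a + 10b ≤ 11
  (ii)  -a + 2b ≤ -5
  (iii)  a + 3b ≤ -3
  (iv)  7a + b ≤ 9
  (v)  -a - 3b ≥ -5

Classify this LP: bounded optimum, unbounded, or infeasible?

unbounded

From the feasible point (23/15, -26/15), moving in the direction (-2, -1) keeps every constraint satisfied while P decreases without bound.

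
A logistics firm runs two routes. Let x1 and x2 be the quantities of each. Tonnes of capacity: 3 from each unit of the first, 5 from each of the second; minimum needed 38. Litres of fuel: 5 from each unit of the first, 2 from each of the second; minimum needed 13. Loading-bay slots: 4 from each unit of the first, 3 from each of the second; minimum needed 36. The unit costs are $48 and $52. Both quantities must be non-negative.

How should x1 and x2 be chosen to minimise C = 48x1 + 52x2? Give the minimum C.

x1 = 6, x2 = 4, minimum C = 496

Feasible corners and C = 48x1 + 52x2:
  (0, 12) → C = 624
  (38/3, 0) → C = 608
  (6, 4) → C = 496
The feasible region is unbounded (it extends along (0, 1), (1, 0)), but C strictly increases along every unbounded feasible direction, so there is no improving ray and the minimum is attained at a vertex.

At the optimal vertex, 3x1 + 5x2 = 38 and 4x1 + 3x2 = 36.
Solving simultaneously gives x1 = 6, x2 = 4.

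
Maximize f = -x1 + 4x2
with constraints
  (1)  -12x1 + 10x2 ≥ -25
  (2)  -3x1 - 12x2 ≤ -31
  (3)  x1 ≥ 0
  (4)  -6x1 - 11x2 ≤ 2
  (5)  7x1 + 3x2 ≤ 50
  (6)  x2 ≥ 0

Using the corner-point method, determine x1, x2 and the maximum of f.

Vertices and f = -x1 + 4x2:
  (305/87, 99/58) → f = 289/87
  (575/106, 425/106) → f = 1125/106
  (0, 31/12) → f = 31/3
  (0, 50/3) → f = 200/3

x1 = 0, x2 = 50/3, maximum f = 200/3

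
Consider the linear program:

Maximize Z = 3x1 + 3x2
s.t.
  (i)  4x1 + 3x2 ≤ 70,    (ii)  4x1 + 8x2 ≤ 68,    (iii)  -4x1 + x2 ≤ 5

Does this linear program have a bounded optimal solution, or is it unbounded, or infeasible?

Extreme points and Z = 3x1 + 3x2:
  (89/5, -2/5) → Z = 261/5
  (7/9, 73/9) → Z = 80/3
The feasible region has finitely many vertices and no improving ray; the maximum is 261/5 at (89/5, -2/5).

bounded optimum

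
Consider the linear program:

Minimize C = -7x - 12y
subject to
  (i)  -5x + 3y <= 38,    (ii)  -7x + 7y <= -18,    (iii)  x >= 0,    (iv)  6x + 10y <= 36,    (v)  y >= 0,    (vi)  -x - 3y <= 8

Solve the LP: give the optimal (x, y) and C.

The binding constraints are -7x + 7y = -18 and 6x + 10y = 36.
Solving simultaneously gives x = 27/7, y = 9/7.

x = 27/7, y = 9/7, minimum C = -297/7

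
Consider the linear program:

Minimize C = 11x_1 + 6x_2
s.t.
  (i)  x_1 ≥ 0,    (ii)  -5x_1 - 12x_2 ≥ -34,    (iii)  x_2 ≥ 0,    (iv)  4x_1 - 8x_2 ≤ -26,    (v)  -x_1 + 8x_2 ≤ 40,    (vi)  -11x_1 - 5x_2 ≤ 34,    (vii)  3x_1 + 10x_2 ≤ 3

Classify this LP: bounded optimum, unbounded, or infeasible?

The boundaries x_1 = 0 and x_2 = 0 meet at (0, 0), but that point violates 4x_1 - 8x_2 ≤ -26. Every candidate vertex is excluded by some other constraint, so the feasible region is empty.

infeasible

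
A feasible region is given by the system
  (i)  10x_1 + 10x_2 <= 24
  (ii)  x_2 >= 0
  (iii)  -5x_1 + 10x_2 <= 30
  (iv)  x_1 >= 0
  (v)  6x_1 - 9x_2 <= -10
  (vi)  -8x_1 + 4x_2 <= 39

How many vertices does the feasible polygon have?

The feasible vertices (each the meet of two boundaries and inside every other half-plane) are:
  (0, 12/5)
  (58/75, 122/75)
  (0, 10/9)

3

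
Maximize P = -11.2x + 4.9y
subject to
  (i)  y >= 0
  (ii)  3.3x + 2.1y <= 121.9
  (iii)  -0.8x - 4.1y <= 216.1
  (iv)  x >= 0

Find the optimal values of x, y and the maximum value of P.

Vertices and P = -11.2x + 4.9y:
  (1219/33, 0) → P = -68264/165
  (0, 0) → P = 0
  (0, 1219/21) → P = 8533/30

x = 0, y = 1219/21, maximum P = 8533/30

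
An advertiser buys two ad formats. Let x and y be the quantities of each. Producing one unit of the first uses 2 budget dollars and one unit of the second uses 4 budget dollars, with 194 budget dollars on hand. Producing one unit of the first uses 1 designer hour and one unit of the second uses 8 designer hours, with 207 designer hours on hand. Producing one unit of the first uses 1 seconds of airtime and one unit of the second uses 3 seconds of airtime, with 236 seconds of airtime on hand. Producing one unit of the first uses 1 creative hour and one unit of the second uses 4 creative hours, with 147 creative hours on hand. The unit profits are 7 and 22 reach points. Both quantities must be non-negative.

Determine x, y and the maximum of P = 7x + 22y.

Vertices and P = 7x + 22y:
  (0, 0) → P = 0
  (0, 207/8) → P = 2277/4
  (97, 0) → P = 679
  (181/3, 55/3) → P = 2477/3

x = 181/3, y = 55/3, maximum P = 2477/3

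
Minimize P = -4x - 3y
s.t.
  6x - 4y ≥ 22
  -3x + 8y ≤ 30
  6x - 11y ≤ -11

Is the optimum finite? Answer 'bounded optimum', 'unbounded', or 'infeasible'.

bounded optimum

Feasible corners and P = -4x - 3y:
  (74/9, 41/6) → P = -961/18
  (143/21, 33/7) → P = -869/21
  (242/15, 49/5) → P = -1409/15
The feasible region has finitely many vertices and no improving ray; the minimum is -1409/15 at (242/15, 49/5).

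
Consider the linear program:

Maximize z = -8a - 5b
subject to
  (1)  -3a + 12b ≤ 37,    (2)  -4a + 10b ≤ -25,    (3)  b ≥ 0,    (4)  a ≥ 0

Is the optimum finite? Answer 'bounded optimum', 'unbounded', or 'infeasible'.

bounded optimum

Extreme points and z = -8a - 5b:
  (335/9, 223/18) → z = -6475/18
  (25/4, 0) → z = -50
The feasible region has finitely many vertices and no improving ray; the maximum is -50 at (25/4, 0).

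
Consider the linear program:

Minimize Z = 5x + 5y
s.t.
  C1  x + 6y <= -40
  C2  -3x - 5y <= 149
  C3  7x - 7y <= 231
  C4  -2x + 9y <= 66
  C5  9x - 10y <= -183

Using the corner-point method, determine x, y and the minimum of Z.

x = -1671/37, y = -100/37, minimum Z = -8855/37

Extreme points and Z = 5x + 5y:
  (-36, -2/3) → Z = -550/3
  (-749/32, -177/64) → Z = -8375/64
  (-1671/37, -100/37) → Z = -8855/37
  (-481/15, -264/25) → Z = -3197/15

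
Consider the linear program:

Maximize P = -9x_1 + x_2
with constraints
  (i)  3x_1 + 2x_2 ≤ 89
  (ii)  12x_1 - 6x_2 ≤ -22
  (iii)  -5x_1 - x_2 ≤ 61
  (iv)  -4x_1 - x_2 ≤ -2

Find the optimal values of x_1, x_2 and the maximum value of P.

x_1 = -17, x_2 = 70, maximum P = 223

Vertices and P = -9x_1 + x_2:
  (35/3, 27) → P = -78
  (-17, 70) → P = 223
  (-5/18, 28/9) → P = 101/18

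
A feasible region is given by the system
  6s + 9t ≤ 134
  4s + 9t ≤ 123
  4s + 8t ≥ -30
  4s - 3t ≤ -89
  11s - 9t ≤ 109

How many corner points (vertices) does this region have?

Of the 10 pairwise boundary intersections, those satisfying every inequality are:
  (-627/2, 153)
  (-9, 53/3)
  (-401/22, 59/11)

3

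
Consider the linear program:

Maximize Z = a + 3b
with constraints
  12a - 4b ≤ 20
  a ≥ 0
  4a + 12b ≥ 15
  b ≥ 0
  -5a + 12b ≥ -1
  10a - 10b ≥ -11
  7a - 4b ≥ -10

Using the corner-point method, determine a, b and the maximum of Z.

a = 61/20, b = 83/20, maximum Z = 31/2

Vertices and Z = a + 3b:
  (59/31, 22/31) → Z = 125/31
  (61/20, 83/20) → Z = 31/2
  (16/9, 71/108) → Z = 15/4
  (9/80, 97/80) → Z = 15/4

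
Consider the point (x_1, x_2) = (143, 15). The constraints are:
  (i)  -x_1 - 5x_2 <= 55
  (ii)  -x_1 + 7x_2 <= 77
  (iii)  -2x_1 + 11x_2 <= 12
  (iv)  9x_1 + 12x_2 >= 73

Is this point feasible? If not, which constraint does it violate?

(i): -218 ≤ 55 ✓
(ii): -38 ≤ 77 ✓
(iii): -121 ≤ 12 ✓
(iv): 1467 ≥ 73 ✓

feasible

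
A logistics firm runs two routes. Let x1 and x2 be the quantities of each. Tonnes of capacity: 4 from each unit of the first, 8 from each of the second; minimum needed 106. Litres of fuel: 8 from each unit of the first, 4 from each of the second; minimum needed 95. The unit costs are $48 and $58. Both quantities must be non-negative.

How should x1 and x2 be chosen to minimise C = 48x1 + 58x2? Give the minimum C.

x1 = 7, x2 = 39/4, minimum C = 1803/2

Feasible corners and C = 48x1 + 58x2:
  (0, 95/4) → C = 2755/2
  (53/2, 0) → C = 1272
  (7, 39/4) → C = 1803/2
The feasible region is unbounded (it extends along (0, 1), (1, 0)), but C strictly increases along every unbounded feasible direction, so there is no improving ray and the minimum is attained at a vertex.

At the optimal vertex, 4x1 + 8x2 = 106 and 8x1 + 4x2 = 95.
Solving simultaneously gives x1 = 7, x2 = 39/4.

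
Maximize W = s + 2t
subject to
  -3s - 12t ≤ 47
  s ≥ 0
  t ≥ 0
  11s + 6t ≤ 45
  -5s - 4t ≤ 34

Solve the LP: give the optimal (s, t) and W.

s = 0, t = 15/2, maximum W = 15

The optimum lies where s = 0 and 11s + 6t = 45.
Solving simultaneously gives s = 0, t = 15/2.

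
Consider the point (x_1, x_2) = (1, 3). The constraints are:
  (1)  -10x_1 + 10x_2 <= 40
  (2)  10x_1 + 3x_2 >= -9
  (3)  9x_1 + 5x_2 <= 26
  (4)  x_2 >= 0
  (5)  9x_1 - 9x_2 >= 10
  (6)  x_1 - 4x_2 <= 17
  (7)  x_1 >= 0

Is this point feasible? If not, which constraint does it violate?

not feasible — violates (5)

Constraint (5): 9x_1 - 9x_2 = -18, which is not ≥ 10. All other constraints are satisfied.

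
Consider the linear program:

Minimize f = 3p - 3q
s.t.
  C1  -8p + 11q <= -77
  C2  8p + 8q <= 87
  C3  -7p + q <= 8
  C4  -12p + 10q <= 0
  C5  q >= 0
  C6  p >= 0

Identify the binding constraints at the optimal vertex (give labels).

Corner points and f = 3p - 3q:
  (1573/152, 10/19) → f = 4479/152
  (77/8, 0) → f = 231/8
  (87/8, 0) → f = 261/8

The minimum is at (77/8, 0). Substituting into each constraint, equality holds for C1 and C5; the remaining constraints have slack.

C1 and C5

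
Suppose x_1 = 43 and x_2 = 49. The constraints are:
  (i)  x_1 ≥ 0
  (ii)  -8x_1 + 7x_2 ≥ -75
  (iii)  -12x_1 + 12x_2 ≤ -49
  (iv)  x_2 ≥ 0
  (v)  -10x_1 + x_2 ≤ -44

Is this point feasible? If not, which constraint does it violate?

not feasible — violates (iii)

Constraint (iii): -12x_1 + 12x_2 = 72, which is not ≤ -49. All other constraints are satisfied.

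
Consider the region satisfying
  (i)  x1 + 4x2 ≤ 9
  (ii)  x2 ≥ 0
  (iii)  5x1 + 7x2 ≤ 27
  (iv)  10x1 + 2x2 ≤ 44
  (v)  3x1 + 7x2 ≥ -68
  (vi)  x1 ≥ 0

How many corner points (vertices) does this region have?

The feasible vertices (each the meet of two boundaries and inside every other half-plane) are:
  (45/13, 18/13)
  (0, 9/4)
  (22/5, 0)
  (0, 0)
  (127/30, 5/6)

5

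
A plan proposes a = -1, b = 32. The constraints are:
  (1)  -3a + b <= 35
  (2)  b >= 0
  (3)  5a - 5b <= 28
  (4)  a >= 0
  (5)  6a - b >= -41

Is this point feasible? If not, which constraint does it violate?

Constraint (4): a = -1, which is not ≥ 0. All other constraints are satisfied.

not feasible — violates (4)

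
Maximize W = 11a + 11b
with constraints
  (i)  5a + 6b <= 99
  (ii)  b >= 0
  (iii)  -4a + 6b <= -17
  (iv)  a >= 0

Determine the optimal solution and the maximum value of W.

Vertices and W = 11a + 11b:
  (99/5, 0) → W = 1089/5
  (116/9, 311/54) → W = 11077/54
  (17/4, 0) → W = 187/4

a = 99/5, b = 0, maximum W = 1089/5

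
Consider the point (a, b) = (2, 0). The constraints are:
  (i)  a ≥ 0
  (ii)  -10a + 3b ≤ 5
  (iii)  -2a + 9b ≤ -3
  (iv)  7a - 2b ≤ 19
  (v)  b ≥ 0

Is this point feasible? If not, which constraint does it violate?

feasible

(i): 2 ≥ 0 ✓
(ii): -20 ≤ 5 ✓
(iii): -4 ≤ -3 ✓
(iv): 14 ≤ 19 ✓
(v): 0 ≥ 0 ✓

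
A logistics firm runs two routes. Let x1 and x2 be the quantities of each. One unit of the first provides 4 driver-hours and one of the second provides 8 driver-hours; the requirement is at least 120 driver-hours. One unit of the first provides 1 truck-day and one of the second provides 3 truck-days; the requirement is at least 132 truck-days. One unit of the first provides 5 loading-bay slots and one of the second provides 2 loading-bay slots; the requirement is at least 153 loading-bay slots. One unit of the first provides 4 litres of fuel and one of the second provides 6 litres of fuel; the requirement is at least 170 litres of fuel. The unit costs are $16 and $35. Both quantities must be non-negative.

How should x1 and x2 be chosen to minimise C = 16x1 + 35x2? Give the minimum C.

Vertices and C = 16x1 + 35x2:
  (0, 153/2) → C = 5355/2
  (132, 0) → C = 2112
  (15, 39) → C = 1605
The feasible region is unbounded (it extends along (0, 1), (1, 0)), but C strictly increases along every unbounded feasible direction, so there is no improving ray and the minimum is attained at a vertex.

The binding constraints are x1 + 3x2 = 132 and 5x1 + 2x2 = 153.
Solving simultaneously gives x1 = 15, x2 = 39.

x1 = 15, x2 = 39, minimum C = 1605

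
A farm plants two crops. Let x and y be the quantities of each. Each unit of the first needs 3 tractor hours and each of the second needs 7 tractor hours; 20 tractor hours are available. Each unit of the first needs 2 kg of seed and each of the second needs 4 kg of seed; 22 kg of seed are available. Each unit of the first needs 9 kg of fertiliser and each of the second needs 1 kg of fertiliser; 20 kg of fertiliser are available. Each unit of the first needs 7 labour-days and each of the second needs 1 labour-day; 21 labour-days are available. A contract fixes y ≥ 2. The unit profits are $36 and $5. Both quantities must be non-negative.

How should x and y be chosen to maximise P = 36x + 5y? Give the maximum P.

x = 2, y = 2, maximum P = 82

Extreme points and P = 36x + 5y:
  (0, 20/7) → P = 100/7
  (0, 2) → P = 10
  (2, 2) → P = 82

At the optimal vertex, 3x + 7y = 20 and 9x + y = 20.
Solving simultaneously gives x = 2, y = 2.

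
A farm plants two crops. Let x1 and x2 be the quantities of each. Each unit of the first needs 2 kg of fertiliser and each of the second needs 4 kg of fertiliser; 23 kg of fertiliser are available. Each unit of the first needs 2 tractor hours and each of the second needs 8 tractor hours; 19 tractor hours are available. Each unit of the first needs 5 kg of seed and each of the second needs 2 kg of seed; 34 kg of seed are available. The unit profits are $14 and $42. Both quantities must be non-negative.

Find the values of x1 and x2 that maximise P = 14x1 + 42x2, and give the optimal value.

x1 = 13/2, x2 = 3/4, maximum P = 245/2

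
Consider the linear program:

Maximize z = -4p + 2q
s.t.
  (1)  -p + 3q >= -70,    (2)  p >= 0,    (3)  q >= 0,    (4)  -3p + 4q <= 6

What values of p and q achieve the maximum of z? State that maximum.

Extreme points and z = -4p + 2q:
  (70, 0) → z = -280
  (0, 0) → z = 0
  (0, 3/2) → z = 3
The feasible region is unbounded (it extends along (4, 3), (3, 1)), but z strictly decreases along every unbounded feasible direction, so there is no improving ray and the maximum is attained at a vertex.

p = 0, q = 3/2, maximum z = 3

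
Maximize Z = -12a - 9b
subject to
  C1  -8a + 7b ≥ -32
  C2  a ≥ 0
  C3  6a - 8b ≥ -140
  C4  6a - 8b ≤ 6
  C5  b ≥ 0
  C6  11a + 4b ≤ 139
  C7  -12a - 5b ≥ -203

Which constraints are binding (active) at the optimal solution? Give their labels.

Extreme points and Z = -12a - 9b:
  (107/11, 72/11) → Z = -1932/11
  (1101/109, 760/109) → Z = -20052/109
  (0, 35/2) → Z = -315/2
  (0, 0) → Z = 0
  (69/14, 1187/56) → Z = -13995/56
  (1, 0) → Z = -12

The maximum is at (0, 0). Substituting into each constraint, equality holds for C2 and C5; the remaining constraints have slack.

C2 and C5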